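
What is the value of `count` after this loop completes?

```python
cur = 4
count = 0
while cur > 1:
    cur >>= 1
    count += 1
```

Count right shifts until 1
`count` takes the values: 0 → 1 → 2

Answer: 2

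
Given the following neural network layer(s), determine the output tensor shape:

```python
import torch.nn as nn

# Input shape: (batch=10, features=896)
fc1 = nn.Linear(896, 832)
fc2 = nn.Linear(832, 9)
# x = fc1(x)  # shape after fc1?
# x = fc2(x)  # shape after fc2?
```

Input: (10, 896) -> after fc1: (10, 832) -> Output: (10, 9)

Answer: (10, 9)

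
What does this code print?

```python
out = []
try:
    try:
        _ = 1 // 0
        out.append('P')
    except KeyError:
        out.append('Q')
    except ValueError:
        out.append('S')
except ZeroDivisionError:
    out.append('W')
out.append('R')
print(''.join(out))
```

Execution trace: 'W' (outer except ZeroDivisionError) → 'R' (after the try/except). Output: WR

Answer: WR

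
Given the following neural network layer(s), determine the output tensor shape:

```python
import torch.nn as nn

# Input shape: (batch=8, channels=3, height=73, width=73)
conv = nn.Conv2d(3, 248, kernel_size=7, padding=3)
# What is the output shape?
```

Input: (8, 3, 73, 73) -> Output: (8, 248, 73, 73)

Answer: (8, 248, 73, 73)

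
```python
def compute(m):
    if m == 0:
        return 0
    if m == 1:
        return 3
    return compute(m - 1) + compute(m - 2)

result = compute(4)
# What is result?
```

Build up from base cases: compute(0)=0, compute(1)=3, compute(2)=3, compute(3)=6, compute(4)=9

Answer: 9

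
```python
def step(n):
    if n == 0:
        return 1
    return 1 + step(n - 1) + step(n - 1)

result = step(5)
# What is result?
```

step(n) = 1 + 2·step(n-1), step(0)=1. Closed form: (1+1)·2^5 - 1 = 63.

Answer: 63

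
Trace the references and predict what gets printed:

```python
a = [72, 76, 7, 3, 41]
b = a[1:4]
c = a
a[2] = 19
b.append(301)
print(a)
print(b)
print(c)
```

Key concept: slice vs alias.
Step by step:
`a = [72, 76, 7, 3, 41]` → a = [72, 76, 7, 3, 41]
`b = a[1:4]` → b = [76, 7, 3]
`c = a` → c = [72, 76, 7, 3, 41] (same object as a)
`a[2] = 19` → a = [72, 76, 19, 3, 41] (same object as c); c = [72, 76, 19, 3, 41] (same object as a)
`b.append(301)` → b = [76, 7, 3, 301]
`print(a)` → prints [72, 76, 19, 3, 41]
`print(b)` → prints [76, 7, 3, 301]
`print(c)` → prints [72, 76, 19, 3, 41]

Answer:
[72, 76, 19, 3, 41]
[76, 7, 3, 301]
[72, 76, 19, 3, 41]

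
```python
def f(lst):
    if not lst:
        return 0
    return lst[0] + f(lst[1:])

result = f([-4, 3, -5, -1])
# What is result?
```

(-4) + 3 + (-5) + (-1) + 0 = -7

Answer: -7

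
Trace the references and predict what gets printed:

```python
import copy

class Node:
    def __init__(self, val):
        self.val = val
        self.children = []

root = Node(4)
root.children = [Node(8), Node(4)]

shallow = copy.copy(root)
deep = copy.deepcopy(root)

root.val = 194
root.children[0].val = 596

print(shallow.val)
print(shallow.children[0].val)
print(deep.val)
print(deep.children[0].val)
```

Key concept: deep copy with custom objects.
Step by step:
`root = Node(4)` → root = Node(val=4, children=[])
`root.children = [Node(8), Node(4)]` → root = Node(val=4, children=[Node(val=8, children=[]), Node(val=4, children=[])])
`shallow = copy.copy(root)` → shallow = Node(val=4, children=[Node(val=8, children=[]), Node(val=4, children=[])])
`deep = copy.deepcopy(root)` → deep = Node(val=4, children=[Node(val=8, children=[]), Node(val=4, children=[])])
`root.val = 194` → root = Node(val=194, children=[Node(val=8, children=[]), Node(val=4, children=[])])
`root.children[0].val = 596` → root = Node(val=194, children=[Node(val=596, children=[]), Node(val=4, children=[])]); shallow = Node(val=4, children=[Node(val=596, children=[]), Node(val=4, children=[])])
`print(shallow.val)` → prints 4
`print(shallow.children[0].val)` → prints 596
`print(deep.val)` → prints 4
`print(deep.children[0].val)` → prints 8

Answer:
4
596
4
8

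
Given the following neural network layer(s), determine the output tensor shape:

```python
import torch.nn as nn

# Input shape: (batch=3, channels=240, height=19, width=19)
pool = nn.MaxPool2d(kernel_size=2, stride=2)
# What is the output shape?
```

Input: (3, 240, 19, 19) -> Output: (3, 240, 9, 9)

Answer: (3, 240, 9, 9)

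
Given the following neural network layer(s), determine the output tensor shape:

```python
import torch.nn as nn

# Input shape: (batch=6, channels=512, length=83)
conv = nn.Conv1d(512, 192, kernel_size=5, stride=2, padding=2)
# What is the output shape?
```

Input: (6, 512, 83) -> Output: (6, 192, 42)

Answer: (6, 192, 42)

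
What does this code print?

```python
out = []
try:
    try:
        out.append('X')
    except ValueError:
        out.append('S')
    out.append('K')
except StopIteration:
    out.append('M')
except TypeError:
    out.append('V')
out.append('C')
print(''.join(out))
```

Execution trace: 'X' (inner try body, no exception) → 'K' (try body, no exception) → 'C' (after the try/except). Output: XKC

Answer: XKC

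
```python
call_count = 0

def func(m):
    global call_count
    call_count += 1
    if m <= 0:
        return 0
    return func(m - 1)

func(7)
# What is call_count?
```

Linear recursion stepping by 1: 8 calls from m=7 down to ≤0.

Answer: 8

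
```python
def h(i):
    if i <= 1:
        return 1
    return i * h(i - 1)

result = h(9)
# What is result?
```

h(9) = 9 * 8 * 7 * 6 * 5 * 4 * 3 * 2 * 1 = 362880

Answer: 362880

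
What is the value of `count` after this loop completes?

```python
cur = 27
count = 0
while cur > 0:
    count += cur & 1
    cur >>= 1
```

Count set bits in 27 (binary: 0b11011)
`count` takes the values: 0 → 1 → 2 → 3 → 4

Answer: 4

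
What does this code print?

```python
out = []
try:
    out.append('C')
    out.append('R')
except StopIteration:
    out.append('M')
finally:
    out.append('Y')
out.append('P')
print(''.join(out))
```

Execution trace: 'C' (try body) → 'R' (try body, no exception) → 'Y' (finally) → 'P' (after the try/except). Output: CRYP

Answer: CRYP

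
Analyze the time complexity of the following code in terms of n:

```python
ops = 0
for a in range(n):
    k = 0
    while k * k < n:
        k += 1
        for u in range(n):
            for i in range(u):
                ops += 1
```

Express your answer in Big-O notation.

Each loop level contributes: n × √n × n × n. Multiplying the contributions gives O(n^3√n).

Answer: O(n^3√n)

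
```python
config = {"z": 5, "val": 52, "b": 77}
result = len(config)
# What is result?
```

Trace:
`config = {"z": 5, "val": 52, "b": 77}` → config = {'z': 5, 'val': 52, 'b': 77}
`result = len(config)` → result = 3
So result = 3

Answer: 3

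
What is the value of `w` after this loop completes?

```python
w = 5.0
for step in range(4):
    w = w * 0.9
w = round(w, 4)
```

Exponential decay: 5.0 * 0.9^4
`w` takes the values: 5.0 → 4.5 → 4.05 → 3.645 → 3.2805

Answer: 3.2805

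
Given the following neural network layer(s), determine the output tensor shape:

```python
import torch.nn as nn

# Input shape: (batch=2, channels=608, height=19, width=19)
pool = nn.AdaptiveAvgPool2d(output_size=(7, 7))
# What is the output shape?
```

Input: (2, 608, 19, 19) -> Output: (2, 608, 7, 7)

Answer: (2, 608, 7, 7)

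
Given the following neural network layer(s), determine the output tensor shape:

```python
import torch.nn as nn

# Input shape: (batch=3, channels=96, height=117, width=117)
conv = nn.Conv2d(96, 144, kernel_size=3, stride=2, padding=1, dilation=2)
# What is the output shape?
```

Input: (3, 96, 117, 117) -> Output: (3, 144, 58, 58)

Answer: (3, 144, 58, 58)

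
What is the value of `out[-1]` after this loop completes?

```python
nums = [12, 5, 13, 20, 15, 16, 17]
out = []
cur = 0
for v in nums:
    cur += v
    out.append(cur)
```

Cumulative sum ends at 98
`out` takes the values: [] → [12] → [12, 17] → [12, 17, 30] → [12, 17, 30, 50] → [12, 17, 30, 50, 65] → [12, 17, 30, 50, 65, 81] → [12, 17, 30, 50, 65, 81, 98]
So `out[-1]` = 98

Answer: 98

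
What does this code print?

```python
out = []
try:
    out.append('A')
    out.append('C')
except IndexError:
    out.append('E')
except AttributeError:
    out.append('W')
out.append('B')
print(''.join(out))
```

Execution trace: 'A' (try body) → 'C' (try body, no exception) → 'B' (after the try/except). Output: ACB

Answer: ACB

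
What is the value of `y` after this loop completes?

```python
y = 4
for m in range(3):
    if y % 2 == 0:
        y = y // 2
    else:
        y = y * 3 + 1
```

Collatz-style transformation from 4
`y` takes the values: 4 → 2 → 1 → 4

Answer: 4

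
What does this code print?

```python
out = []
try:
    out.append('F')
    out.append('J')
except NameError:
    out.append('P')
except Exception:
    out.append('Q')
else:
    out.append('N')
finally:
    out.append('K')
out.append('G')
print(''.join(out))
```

Execution trace: 'F' (try body) → 'J' (try body, no exception) → 'N' (else) → 'K' (finally) → 'G' (after the try/except). Output: FJNKG

Answer: FJNKG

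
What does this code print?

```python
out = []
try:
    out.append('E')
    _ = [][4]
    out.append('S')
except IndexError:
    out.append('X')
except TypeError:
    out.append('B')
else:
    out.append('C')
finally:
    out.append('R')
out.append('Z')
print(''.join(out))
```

Execution trace: 'E' (try body) → 'X' (except IndexError) → 'R' (finally) → 'Z' (after the try/except). Output: EXRZ

Answer: EXRZ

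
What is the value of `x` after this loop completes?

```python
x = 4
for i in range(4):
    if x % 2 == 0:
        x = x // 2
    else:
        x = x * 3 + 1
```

Collatz-style transformation from 4
`x` takes the values: 4 → 2 → 1 → 4 → 2

Answer: 2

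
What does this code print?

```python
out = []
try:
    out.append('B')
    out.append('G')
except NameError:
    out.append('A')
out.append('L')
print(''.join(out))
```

Execution trace: 'B' (try body) → 'G' (try body, no exception) → 'L' (after the try/except). Output: BGL

Answer: BGL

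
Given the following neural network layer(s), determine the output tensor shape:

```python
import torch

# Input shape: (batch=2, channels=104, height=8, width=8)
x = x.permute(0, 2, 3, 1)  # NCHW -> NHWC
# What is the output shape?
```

Input: (2, 104, 8, 8) -> Output: (2, 8, 8, 104)

Answer: (2, 8, 8, 104)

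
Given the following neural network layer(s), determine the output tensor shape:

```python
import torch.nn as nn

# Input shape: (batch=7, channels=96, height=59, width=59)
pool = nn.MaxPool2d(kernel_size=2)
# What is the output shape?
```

Input: (7, 96, 59, 59) -> Output: (7, 96, 29, 29)

Answer: (7, 96, 29, 29)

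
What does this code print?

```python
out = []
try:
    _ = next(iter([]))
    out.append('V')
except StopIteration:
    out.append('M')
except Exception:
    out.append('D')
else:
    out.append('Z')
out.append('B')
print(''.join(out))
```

Execution trace: 'M' (except StopIteration) → 'B' (after the try/except). Output: MB

Answer: MB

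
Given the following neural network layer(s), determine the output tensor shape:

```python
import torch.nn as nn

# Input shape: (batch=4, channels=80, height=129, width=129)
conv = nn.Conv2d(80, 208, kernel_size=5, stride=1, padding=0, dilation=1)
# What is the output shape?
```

Input: (4, 80, 129, 129) -> Output: (4, 208, 125, 125)

Answer: (4, 208, 125, 125)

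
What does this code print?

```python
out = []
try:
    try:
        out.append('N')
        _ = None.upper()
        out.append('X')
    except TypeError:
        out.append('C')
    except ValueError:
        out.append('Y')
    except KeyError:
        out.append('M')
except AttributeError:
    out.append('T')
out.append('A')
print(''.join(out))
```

Execution trace: 'N' (try body) → 'T' (outer except AttributeError) → 'A' (after the try/except). Output: NTA

Answer: NTA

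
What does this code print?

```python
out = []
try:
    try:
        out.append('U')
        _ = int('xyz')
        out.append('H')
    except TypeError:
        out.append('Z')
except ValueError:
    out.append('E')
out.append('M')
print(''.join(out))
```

Execution trace: 'U' (try body) → 'E' (outer except ValueError) → 'M' (after the try/except). Output: UEM

Answer: UEM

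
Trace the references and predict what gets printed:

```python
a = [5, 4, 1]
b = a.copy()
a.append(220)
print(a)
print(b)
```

Key concept: list.copy() creates independent copy.
Step by step:
`a = [5, 4, 1]` → a = [5, 4, 1]
`b = a.copy()` → b = [5, 4, 1]
`a.append(220)` → a = [5, 4, 1, 220]
`print(a)` → prints [5, 4, 1, 220]
`print(b)` → prints [5, 4, 1]

Answer:
[5, 4, 1, 220]
[5, 4, 1]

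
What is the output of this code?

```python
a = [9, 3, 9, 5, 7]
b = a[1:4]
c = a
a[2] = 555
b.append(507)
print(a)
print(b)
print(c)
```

Key concept: slice vs alias.
Step by step:
`a = [9, 3, 9, 5, 7]` → a = [9, 3, 9, 5, 7]
`b = a[1:4]` → b = [3, 9, 5]
`c = a` → c = [9, 3, 9, 5, 7] (same object as a)
`a[2] = 555` → a = [9, 3, 555, 5, 7] (same object as c); c = [9, 3, 555, 5, 7] (same object as a)
`b.append(507)` → b = [3, 9, 5, 507]
`print(a)` → prints [9, 3, 555, 5, 7]
`print(b)` → prints [3, 9, 5, 507]
`print(c)` → prints [9, 3, 555, 5, 7]

Answer:
[9, 3, 555, 5, 7]
[3, 9, 5, 507]
[9, 3, 555, 5, 7]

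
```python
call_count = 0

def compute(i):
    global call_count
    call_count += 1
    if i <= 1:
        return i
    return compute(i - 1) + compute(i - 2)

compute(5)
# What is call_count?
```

Calls(i) = 1 + Calls(i-1) + Calls(i-2); Calls(0)=Calls(1)=1. For i=5 this gives 15.

Answer: 15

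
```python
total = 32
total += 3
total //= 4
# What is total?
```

Trace:
`total = 32` → total = 32
`total += 3` → total = 35
`total //= 4` → total = 8
So total = 8

Answer: 8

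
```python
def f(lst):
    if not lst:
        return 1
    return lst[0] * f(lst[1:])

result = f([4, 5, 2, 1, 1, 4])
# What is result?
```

Product over [4, 5, 2, 1, 1, 4] = 4 * 5 * 2 * 1 * 1 * 4 = 160

Answer: 160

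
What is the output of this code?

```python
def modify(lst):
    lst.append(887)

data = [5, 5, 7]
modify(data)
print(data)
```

Key concept: function modifies passed list.
Step by step:
`data = [5, 5, 7]` → data = [5, 5, 7]
`modify(data)` → data = [5, 5, 7, 887]
`print(data)` → prints [5, 5, 7, 887]

Answer: [5, 5, 7, 887]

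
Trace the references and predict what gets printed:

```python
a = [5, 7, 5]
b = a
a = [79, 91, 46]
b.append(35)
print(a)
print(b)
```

Key concept: rebinding vs mutation: a is rebound to a new list, b still points at the original.
Step by step:
`a = [5, 7, 5]` → a = [5, 7, 5]
`b = a` → b = [5, 7, 5] (same object as a)
`a = [79, 91, 46]` → a = [79, 91, 46]
`b.append(35)` → b = [5, 7, 5, 35]
`print(a)` → prints [79, 91, 46]
`print(b)` → prints [5, 7, 5, 35]

Answer:
[79, 91, 46]
[5, 7, 5, 35]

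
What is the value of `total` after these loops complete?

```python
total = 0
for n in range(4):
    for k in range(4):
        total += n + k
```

Sum of all n+k for n,k in 4x4
`total` takes the values: 0 → 1 → 3 → 6 → 7 → 9 → 12 → 16 → 18 → 21 → 25 → 30 → 33 → 37 → 42 → 48

Answer: 48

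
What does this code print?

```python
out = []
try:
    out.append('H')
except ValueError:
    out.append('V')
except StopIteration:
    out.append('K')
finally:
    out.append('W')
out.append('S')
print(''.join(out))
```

Execution trace: 'H' (try body, no exception) → 'W' (finally) → 'S' (after the try/except). Output: HWS

Answer: HWS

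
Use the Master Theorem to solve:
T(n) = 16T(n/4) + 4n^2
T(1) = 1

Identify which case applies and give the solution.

a=16, b=4, f(n)=4n^2. log_4(16) = 2. Since c=2 = 2, Case 2 applies: T(n) = Θ(n^log_b(a) · log n) = O(n^2 log n).

Answer: O(n^2 log n) - Case 2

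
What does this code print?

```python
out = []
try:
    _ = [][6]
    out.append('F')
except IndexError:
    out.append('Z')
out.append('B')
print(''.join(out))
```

Execution trace: 'Z' (except IndexError) → 'B' (after the try/except). Output: ZB

Answer: ZB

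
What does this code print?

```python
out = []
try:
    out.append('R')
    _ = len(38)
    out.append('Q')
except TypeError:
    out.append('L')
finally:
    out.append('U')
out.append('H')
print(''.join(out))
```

Execution trace: 'R' (try body) → 'L' (except TypeError) → 'U' (finally) → 'H' (after the try/except). Output: RLUH

Answer: RLUH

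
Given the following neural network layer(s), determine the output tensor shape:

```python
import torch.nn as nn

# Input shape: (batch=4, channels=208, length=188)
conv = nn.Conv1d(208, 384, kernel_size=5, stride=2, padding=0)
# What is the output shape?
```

Input: (4, 208, 188) -> Output: (4, 384, 92)

Answer: (4, 384, 92)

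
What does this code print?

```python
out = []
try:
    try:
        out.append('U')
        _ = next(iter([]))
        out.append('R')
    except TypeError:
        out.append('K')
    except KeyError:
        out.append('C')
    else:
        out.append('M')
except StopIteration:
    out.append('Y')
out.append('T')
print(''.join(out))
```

Execution trace: 'U' (try body) → 'Y' (outer except StopIteration) → 'T' (after the try/except). Output: UYT

Answer: UYT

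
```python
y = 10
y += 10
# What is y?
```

Trace:
`y = 10` → y = 10
`y += 10` → y = 20
So y = 20

Answer: 20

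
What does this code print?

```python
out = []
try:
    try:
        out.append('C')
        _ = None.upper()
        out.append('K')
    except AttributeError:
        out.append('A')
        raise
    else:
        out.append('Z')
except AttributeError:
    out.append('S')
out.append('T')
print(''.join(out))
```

Execution trace: 'C' (inner try body) → 'A' (inner except AttributeError) → 'S' (outer except AttributeError) → 'T' (after the try/except). Output: CAST

Answer: CAST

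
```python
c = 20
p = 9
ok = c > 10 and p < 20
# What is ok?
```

Trace:
`c = 20` → c = 20
`p = 9` → p = 9
`ok = c > 10 and p < 20` → ok = True
So ok = True

Answer: True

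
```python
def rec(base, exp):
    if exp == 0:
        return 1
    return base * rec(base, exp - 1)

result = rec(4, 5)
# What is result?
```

rec(4, 5) = 4 * 4 * 4 * 4 * 4 = 1024

Answer: 1024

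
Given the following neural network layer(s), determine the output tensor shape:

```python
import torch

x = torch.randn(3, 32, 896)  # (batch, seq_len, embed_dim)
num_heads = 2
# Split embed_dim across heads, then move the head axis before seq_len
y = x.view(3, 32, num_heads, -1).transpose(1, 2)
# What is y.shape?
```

Input: (3, 32, 896) -> head_dim = 896 // 2 = 448; after view: (3, 32, 2, 448) -> after transpose(1, 2): (3, 2, 32, 448) -> Output: (3, 2, 32, 448)

Answer: (3, 2, 32, 448)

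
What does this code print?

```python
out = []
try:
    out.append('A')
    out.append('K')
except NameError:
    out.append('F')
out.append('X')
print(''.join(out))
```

Execution trace: 'A' (try body) → 'K' (try body, no exception) → 'X' (after the try/except). Output: AKX

Answer: AKX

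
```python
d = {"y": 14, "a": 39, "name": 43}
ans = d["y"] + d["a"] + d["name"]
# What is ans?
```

Trace:
`d = {"y": 14, "a": 39, "name": 43}` → d = {'y': 14, 'a': 39, 'name': 43}
`ans = d["y"] + d["a"] + d["name"]` → ans = 96
So ans = 96

Answer: 96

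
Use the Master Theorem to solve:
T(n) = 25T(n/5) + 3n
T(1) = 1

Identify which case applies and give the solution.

a=25, b=5, f(n)=3n. log_5(25) = 2. Since c=1 < 2, Case 1 applies: T(n) = Θ(n^log_b(a)) = O(n^2).

Answer: O(n^2) - Case 1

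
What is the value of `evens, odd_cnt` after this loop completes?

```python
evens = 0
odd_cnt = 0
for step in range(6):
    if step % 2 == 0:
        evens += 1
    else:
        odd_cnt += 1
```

Count evens and odds in range(6)
`evens, odd_cnt` takes the values: (0, 0) → (1, 0) → (1, 1) → (2, 1) → (2, 2) → (3, 2) → (3, 3)

Answer: 3, 3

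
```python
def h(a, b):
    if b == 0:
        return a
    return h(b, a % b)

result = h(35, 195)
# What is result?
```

h(35, 195) -> h(195, 35) -> h(35, 20) -> h(20, 15) -> h(15, 5) -> h(5, 0) -> 5

Answer: 5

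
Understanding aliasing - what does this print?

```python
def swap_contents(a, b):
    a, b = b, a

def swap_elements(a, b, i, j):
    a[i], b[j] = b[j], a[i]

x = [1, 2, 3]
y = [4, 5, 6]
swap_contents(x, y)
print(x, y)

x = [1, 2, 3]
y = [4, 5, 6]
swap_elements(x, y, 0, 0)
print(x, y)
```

Key concept: parameter rebinding vs mutation.
Step by step:
`x = [1, 2, 3]` → x = [1, 2, 3]
`y = [4, 5, 6]` → y = [4, 5, 6]
`swap_contents(x, y)` → no visible change to tracked variables
`print(x, y)` → prints [1, 2, 3] [4, 5, 6]
`x = [1, 2, 3]` → x = [1, 2, 3]
`y = [4, 5, 6]` → y = [4, 5, 6]
`swap_elements(x, y, 0, 0)` → x = [4, 2, 3]; y = [1, 5, 6]
`print(x, y)` → prints [4, 2, 3] [1, 5, 6]

Answer:
[1, 2, 3] [4, 5, 6]
[4, 2, 3] [1, 5, 6]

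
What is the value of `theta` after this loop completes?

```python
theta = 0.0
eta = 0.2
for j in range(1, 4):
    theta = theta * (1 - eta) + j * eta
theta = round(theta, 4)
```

Moving average with lr=0.2
`theta` takes the values: 0.0 → 0.2 → 0.56 → 1.048

Answer: 1.048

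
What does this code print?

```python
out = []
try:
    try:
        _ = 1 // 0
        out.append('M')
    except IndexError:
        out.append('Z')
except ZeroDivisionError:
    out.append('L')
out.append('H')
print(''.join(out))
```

Execution trace: 'L' (outer except ZeroDivisionError) → 'H' (after the try/except). Output: LH

Answer: LH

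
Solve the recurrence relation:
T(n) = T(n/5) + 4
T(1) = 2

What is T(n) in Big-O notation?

Each step divides n by 5 and adds 4. After log_5(n) steps we reach T(1)=2. So T(n) = 4·log_5(n) + 2 = O(log n).

Answer: O(log n)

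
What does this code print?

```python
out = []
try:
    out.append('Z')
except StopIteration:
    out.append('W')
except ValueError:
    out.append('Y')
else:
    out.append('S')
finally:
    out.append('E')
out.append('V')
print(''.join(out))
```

Execution trace: 'Z' (try body, no exception) → 'S' (else) → 'E' (finally) → 'V' (after the try/except). Output: ZSEV

Answer: ZSEV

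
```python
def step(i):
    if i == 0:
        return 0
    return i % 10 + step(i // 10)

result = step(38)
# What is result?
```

Sum of digits of 38: 8 + 3 = 11

Answer: 11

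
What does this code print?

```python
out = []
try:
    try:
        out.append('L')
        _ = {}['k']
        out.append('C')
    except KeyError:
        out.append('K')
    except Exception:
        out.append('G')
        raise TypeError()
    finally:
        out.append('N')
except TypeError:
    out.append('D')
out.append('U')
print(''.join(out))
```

Execution trace: 'L' (inner try body) → 'K' (inner except KeyError) → 'N' (inner finally) → 'U' (after the try/except). Output: LKNU

Answer: LKNU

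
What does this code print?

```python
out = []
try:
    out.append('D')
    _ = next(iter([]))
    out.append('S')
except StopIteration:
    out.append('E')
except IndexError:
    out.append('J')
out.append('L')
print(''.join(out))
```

Execution trace: 'D' (try body) → 'E' (except StopIteration) → 'L' (after the try/except). Output: DEL

Answer: DEL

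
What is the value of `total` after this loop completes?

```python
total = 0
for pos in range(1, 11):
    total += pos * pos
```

Sum of squares 1² to 10² = 385
`total` takes the values: 0 → 1 → 5 → 14 → 30 → 55 → 91 → 140 → 204 → 285 → 385

Answer: 385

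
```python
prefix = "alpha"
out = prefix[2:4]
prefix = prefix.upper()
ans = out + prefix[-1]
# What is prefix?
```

Trace:
`prefix = "alpha"` → prefix = 'alpha'
`out = prefix[2:4]` → out = 'ph'
`prefix = prefix.upper()` → prefix = 'ALPHA'
`ans = out + prefix[-1]` → ans = 'phA'
So prefix = 'ALPHA'

Answer: 'ALPHA'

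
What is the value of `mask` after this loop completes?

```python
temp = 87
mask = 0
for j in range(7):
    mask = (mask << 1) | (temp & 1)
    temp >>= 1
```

Reverse lowest 7 bits of 87
`mask` takes the values: 0 → 1 → 3 → 7 → 14 → 29 → 58 → 117

Answer: 117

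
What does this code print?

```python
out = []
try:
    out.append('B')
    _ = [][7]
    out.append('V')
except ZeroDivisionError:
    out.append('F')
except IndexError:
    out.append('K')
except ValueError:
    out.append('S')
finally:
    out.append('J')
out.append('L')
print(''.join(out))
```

Execution trace: 'B' (try body) → 'K' (except IndexError) → 'J' (finally) → 'L' (after the try/except). Output: BKJL

Answer: BKJL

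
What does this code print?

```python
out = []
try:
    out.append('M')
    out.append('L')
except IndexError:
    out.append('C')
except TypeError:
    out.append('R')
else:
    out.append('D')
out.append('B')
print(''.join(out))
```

Execution trace: 'M' (try body) → 'L' (try body, no exception) → 'D' (else) → 'B' (after the try/except). Output: MLDB

Answer: MLDB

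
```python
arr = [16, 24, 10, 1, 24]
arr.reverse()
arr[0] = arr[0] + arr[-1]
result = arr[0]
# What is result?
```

Trace:
`arr = [16, 24, 10, 1, 24]` → arr = [16, 24, 10, 1, 24]
`arr.reverse()` → arr = [24, 1, 10, 24, 16]
`arr[0] = arr[0] + arr[-1]` → arr = [40, 1, 10, 24, 16]
`result = arr[0]` → result = 40
So result = 40

Answer: 40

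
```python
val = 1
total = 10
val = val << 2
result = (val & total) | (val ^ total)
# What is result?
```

Trace:
`val = 1` → val = 1
`total = 10` → total = 10
`val = val << 2` → val = 4
`result = (val & total) | (val ^ total)` → result = 14
So result = 14

Answer: 14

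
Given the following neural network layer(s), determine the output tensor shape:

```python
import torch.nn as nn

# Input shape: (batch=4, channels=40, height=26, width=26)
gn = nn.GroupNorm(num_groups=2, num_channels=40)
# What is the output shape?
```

Input: (4, 40, 26, 26) -> Output: (4, 40, 26, 26)

Answer: (4, 40, 26, 26)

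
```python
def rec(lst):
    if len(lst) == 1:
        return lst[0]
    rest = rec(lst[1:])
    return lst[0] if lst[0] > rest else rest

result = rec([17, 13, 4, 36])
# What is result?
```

Recursive max over [17, 13, 4, 36] = 36

Answer: 36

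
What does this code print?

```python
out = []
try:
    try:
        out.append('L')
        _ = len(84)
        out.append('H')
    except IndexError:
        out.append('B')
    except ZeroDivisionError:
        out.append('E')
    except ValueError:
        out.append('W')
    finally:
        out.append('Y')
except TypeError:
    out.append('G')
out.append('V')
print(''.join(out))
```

Execution trace: 'L' (inner try body) → 'Y' (inner finally) → 'G' (outer except TypeError) → 'V' (after the try/except). Output: LYGV

Answer: LYGV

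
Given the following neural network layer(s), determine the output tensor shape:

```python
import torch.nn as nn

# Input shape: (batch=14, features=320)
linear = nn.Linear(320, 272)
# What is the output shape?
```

Input: (14, 320) -> Output: (14, 272)

Answer: (14, 272)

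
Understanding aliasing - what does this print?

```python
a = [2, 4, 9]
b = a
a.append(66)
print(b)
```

Key concept: basic list aliasing.
Step by step:
`a = [2, 4, 9]` → a = [2, 4, 9]
`b = a` → b = [2, 4, 9] (same object as a)
`a.append(66)` → a = [2, 4, 9, 66] (same object as b); b = [2, 4, 9, 66] (same object as a)
`print(b)` → prints [2, 4, 9, 66]

Answer: [2, 4, 9, 66]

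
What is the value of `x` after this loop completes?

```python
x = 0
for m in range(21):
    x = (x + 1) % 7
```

Increment mod 7, 21 times = 0
`x` takes the values: 0 → 1 → 2 → 3 → 4 → 5 → 6 → 0 → 1 → 2 → 3 → 4 → 5 → 6 → 0 → 1 → 2 → 3 → 4 → 5 → 6 → 0

Answer: 0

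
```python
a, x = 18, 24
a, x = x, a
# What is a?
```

Trace:
`a, x = 18, 24` → a = 18; x = 24
`a, x = x, a` → a = 24; x = 18
So a = 24

Answer: 24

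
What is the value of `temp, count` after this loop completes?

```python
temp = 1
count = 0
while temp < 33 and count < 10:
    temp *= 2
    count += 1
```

Double until >= 33 or 10 iterations
`temp, count` takes the values: (1, 0) → (2, 0) → (2, 1) → (4, 1) → (4, 2) → (8, 2) → (8, 3) → (16, 3) → (16, 4) → (32, 4) → (32, 5) → (64, 5) → (64, 6)

Answer: 64, 6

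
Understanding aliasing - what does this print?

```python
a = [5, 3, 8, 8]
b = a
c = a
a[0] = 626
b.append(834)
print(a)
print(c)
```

Key concept: multiple aliases.
Step by step:
`a = [5, 3, 8, 8]` → a = [5, 3, 8, 8]
`b = a` → b = [5, 3, 8, 8] (same object as a)
`c = a` → c = [5, 3, 8, 8] (same object as a, b)
`a[0] = 626` → a = [626, 3, 8, 8] (same object as b, c); b = [626, 3, 8, 8] (same object as a, c); c = [626, 3, 8, 8] (same object as a, b)
`b.append(834)` → a = [626, 3, 8, 8, 834] (same object as b, c); b = [626, 3, 8, 8, 834] (same object as a, c); c = [626, 3, 8, 8, 834] (same object as a, b)
`print(a)` → prints [626, 3, 8, 8, 834]
`print(c)` → prints [626, 3, 8, 8, 834]

Answer:
[626, 3, 8, 8, 834]
[626, 3, 8, 8, 834]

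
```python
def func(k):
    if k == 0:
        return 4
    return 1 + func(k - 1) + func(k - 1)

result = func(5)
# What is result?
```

func(k) = 1 + 2·func(k-1), func(0)=4. Closed form: (4+1)·2^5 - 1 = 159.

Answer: 159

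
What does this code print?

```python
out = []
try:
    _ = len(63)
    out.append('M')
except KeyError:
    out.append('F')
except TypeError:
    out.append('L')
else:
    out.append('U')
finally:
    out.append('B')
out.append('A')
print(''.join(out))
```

Execution trace: 'L' (except TypeError) → 'B' (finally) → 'A' (after the try/except). Output: LBA

Answer: LBA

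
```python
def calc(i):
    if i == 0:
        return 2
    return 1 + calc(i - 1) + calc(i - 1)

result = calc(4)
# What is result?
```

calc(i) = 1 + 2·calc(i-1), calc(0)=2. Closed form: (2+1)·2^4 - 1 = 47.

Answer: 47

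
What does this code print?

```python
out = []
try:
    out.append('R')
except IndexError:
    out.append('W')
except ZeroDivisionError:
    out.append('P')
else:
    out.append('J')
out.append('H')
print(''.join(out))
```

Execution trace: 'R' (try body, no exception) → 'J' (else) → 'H' (after the try/except). Output: RJH

Answer: RJH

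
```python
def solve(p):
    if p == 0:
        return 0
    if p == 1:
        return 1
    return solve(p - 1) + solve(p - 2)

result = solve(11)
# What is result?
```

Build up from base cases: solve(0)=0, solve(1)=1, solve(2)=1, solve(3)=2, solve(4)=3, solve(5)=5, solve(6)=8, ..., solve(11)=89

Answer: 89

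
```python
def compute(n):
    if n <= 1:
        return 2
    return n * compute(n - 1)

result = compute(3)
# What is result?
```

compute(3) = 3 * 2 * 2 = 12

Answer: 12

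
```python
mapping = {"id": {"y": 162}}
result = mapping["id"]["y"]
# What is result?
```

Trace:
`mapping = {"id": {"y": 162}}` → mapping = {'id': {'y': 162}}
`result = mapping["id"]["y"]` → result = 162
So result = 162

Answer: 162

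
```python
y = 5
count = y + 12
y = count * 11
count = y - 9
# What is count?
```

Trace:
`y = 5` → y = 5
`count = y + 12` → count = 17
`y = count * 11` → y = 187
`count = y - 9` → count = 178
So count = 178

Answer: 178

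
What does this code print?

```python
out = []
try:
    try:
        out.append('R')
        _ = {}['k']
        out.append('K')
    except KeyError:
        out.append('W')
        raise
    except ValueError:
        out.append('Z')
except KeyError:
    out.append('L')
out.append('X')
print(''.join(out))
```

Execution trace: 'R' (inner try body) → 'W' (inner except KeyError) → 'L' (outer except KeyError) → 'X' (after the try/except). Output: RWLX

Answer: RWLX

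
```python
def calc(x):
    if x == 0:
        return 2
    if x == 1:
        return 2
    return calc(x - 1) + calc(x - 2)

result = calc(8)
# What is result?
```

Build up from base cases: calc(0)=2, calc(1)=2, calc(2)=4, calc(3)=6, calc(4)=10, calc(5)=16, calc(6)=26, ..., calc(8)=68

Answer: 68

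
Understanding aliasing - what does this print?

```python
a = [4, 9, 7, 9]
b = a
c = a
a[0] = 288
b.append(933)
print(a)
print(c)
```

Key concept: multiple aliases.
Step by step:
`a = [4, 9, 7, 9]` → a = [4, 9, 7, 9]
`b = a` → b = [4, 9, 7, 9] (same object as a)
`c = a` → c = [4, 9, 7, 9] (same object as a, b)
`a[0] = 288` → a = [288, 9, 7, 9] (same object as b, c); b = [288, 9, 7, 9] (same object as a, c); c = [288, 9, 7, 9] (same object as a, b)
`b.append(933)` → a = [288, 9, 7, 9, 933] (same object as b, c); b = [288, 9, 7, 9, 933] (same object as a, c); c = [288, 9, 7, 9, 933] (same object as a, b)
`print(a)` → prints [288, 9, 7, 9, 933]
`print(c)` → prints [288, 9, 7, 9, 933]

Answer:
[288, 9, 7, 9, 933]
[288, 9, 7, 9, 933]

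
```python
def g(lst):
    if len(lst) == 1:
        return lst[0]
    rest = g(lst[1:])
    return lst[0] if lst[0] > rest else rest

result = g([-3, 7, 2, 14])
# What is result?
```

Recursive max over [-3, 7, 2, 14] = 14

Answer: 14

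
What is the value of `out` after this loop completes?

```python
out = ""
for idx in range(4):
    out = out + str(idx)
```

Concatenate digits 0 to 3
`out` takes the values: "" → "0" → "01" → "012" → "0123"

Answer: "0123"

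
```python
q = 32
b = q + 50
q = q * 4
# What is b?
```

Trace:
`q = 32` → q = 32
`b = q + 50` → b = 82
`q = q * 4` → q = 128
So b = 82

Answer: 82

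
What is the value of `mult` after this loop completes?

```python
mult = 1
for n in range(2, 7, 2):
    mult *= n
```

Product of even numbers 2 to 6
`mult` takes the values: 1 → 2 → 8 → 48

Answer: 48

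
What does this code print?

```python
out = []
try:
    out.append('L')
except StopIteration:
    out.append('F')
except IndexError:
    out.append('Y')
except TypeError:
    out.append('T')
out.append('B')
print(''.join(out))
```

Execution trace: 'L' (try body, no exception) → 'B' (after the try/except). Output: LB

Answer: LB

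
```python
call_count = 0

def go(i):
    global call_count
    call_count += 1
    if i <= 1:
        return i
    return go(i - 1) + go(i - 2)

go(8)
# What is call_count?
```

Calls(i) = 1 + Calls(i-1) + Calls(i-2); Calls(0)=Calls(1)=1. For i=8 this gives 67.

Answer: 67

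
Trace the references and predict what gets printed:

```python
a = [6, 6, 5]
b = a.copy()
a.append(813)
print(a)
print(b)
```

Key concept: list.copy() creates independent copy.
Step by step:
`a = [6, 6, 5]` → a = [6, 6, 5]
`b = a.copy()` → b = [6, 6, 5]
`a.append(813)` → a = [6, 6, 5, 813]
`print(a)` → prints [6, 6, 5, 813]
`print(b)` → prints [6, 6, 5]

Answer:
[6, 6, 5, 813]
[6, 6, 5]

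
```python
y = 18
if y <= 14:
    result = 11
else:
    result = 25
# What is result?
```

Trace:
`y = 18` → y = 18
`if y <= 14: ...` → y <= 14 is False, take else branch → result = 25
So result = 25

Answer: 25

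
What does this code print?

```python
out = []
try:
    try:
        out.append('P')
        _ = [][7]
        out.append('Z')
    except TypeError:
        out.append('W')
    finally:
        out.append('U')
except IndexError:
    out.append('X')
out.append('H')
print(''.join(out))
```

Execution trace: 'P' (inner try body) → 'U' (inner finally) → 'X' (outer except IndexError) → 'H' (after the try/except). Output: PUXH

Answer: PUXH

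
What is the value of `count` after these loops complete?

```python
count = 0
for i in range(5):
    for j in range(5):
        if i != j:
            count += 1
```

5² - 5 (exclude diagonal)
`count` takes the values: 0 → 1 → 2 → 3 → 4 → 5 → 6 → 7 → 8 → 9 → 10 → 11 → 12 → 13 → 14 → 15 → 16 → 17 → 18 → 19 → 20

Answer: 20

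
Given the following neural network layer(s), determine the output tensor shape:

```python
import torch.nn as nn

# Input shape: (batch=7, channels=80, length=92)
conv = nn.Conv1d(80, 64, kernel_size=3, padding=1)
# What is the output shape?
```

Input: (7, 80, 92) -> Output: (7, 64, 92)

Answer: (7, 64, 92)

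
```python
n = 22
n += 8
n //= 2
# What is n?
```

Trace:
`n = 22` → n = 22
`n += 8` → n = 30
`n //= 2` → n = 15
So n = 15

Answer: 15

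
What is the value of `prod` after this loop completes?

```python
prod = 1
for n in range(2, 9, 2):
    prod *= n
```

Product of even numbers 2 to 8
`prod` takes the values: 1 → 2 → 8 → 48 → 384

Answer: 384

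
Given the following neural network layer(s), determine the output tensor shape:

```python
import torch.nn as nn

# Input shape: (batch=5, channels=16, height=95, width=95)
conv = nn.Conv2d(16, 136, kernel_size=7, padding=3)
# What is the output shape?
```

Input: (5, 16, 95, 95) -> Output: (5, 136, 95, 95)

Answer: (5, 136, 95, 95)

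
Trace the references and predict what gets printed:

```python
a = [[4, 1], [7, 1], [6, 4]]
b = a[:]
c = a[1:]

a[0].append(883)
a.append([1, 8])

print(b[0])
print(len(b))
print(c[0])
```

Key concept: slice with nested mutation.
Step by step:
`a = [[4, 1], [7, 1], [6, 4]]` → a = [[4, 1], [7, 1], [6, 4]]
`b = a[:]` → b = [[4, 1], [7, 1], [6, 4]]
`c = a[1:]` → c = [[7, 1], [6, 4]]
`a[0].append(883)` → a = [[4, 1, 883], [7, 1], [6, 4]]; b = [[4, 1, 883], [7, 1], [6, 4]]
`a.append([1, 8])` → a = [[4, 1, 883], [7, 1], [6, 4], [1, 8]]
`print(b[0])` → prints [4, 1, 883]
`print(len(b))` → prints 3
`print(c[0])` → prints [7, 1]

Answer:
[4, 1, 883]
3
[7, 1]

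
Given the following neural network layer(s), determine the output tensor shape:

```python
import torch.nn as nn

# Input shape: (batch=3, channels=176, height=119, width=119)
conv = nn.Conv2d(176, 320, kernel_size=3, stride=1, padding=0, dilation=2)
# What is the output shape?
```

Input: (3, 176, 119, 119) -> Output: (3, 320, 115, 115)

Answer: (3, 320, 115, 115)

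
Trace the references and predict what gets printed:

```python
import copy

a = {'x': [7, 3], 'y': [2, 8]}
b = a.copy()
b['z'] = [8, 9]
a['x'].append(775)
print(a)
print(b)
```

Key concept: shallow copy of dict with mutable values.
Step by step:
`a = {'x': [7, 3], 'y': [2, 8]}` → a = {'x': [7, 3], 'y': [2, 8]}
`b = a.copy()` → b = {'x': [7, 3], 'y': [2, 8]}
`b['z'] = [8, 9]` → b = {'x': [7, 3], 'y': [2, 8], 'z': [8, 9]}
`a['x'].append(775)` → a = {'x': [7, 3, 775], 'y': [2, 8]}; b = {'x': [7, 3, 775], 'y': [2, 8], 'z': [8, 9]}
`print(a)` → prints {'x': [7, 3, 775], 'y': [2, 8]}
`print(b)` → prints {'x': [7, 3, 775], 'y': [2, 8], 'z': [8, 9]}

Answer:
{'x': [7, 3, 775], 'y': [2, 8]}
{'x': [7, 3, 775], 'y': [2, 8], 'z': [8, 9]}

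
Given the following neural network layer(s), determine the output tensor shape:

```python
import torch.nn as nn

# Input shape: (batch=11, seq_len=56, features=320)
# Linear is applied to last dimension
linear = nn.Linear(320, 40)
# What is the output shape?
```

Input: (11, 56, 320) -> Output: (11, 56, 40)

Answer: (11, 56, 40)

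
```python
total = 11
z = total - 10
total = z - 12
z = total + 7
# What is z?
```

Trace:
`total = 11` → total = 11
`z = total - 10` → z = 1
`total = z - 12` → total = -11
`z = total + 7` → z = -4
So z = -4

Answer: -4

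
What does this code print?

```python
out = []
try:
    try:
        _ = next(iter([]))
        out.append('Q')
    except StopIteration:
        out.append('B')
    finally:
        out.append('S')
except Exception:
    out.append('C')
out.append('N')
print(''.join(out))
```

Execution trace: 'B' (inner except StopIteration) → 'S' (inner finally) → 'N' (after the try/except). Output: BSN

Answer: BSN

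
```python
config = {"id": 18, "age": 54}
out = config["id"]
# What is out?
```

Trace:
`config = {"id": 18, "age": 54}` → config = {'id': 18, 'age': 54}
`out = config["id"]` → out = 18
So out = 18

Answer: 18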